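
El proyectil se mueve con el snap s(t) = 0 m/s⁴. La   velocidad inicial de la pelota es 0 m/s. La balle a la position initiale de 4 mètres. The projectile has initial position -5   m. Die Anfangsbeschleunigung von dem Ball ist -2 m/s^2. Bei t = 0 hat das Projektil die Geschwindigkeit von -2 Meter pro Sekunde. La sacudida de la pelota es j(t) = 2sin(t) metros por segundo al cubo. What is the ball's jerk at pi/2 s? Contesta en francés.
De l'équation du jerk j(t) = 2·sin(t), nous substituons t = pi/2 pour obtenir j = 2.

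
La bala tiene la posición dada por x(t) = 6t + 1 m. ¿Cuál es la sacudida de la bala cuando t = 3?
Para resolver esto, necesitamos tomar 3 derivadas de nuestra ecuación de la posición x(t) = 6·t + 1. Tomando d/dt de x(t), encontramos v(t) = 6. La derivada de la velocidad da la aceleración: a(t) = 0. La derivada de la aceleración da la sacudida: j(t) = 0. Tenemos la sacudida j(t) = 0. Sustituyendo t = 3: j(3) = 0.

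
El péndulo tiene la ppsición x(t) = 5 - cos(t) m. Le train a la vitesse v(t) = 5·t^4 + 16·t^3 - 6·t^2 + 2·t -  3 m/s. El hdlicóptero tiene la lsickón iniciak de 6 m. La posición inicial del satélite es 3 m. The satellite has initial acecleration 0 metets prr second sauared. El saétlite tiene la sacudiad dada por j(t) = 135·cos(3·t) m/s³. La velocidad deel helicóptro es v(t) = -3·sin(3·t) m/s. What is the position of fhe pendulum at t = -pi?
From the given position equation x(t) = 5 - cos(t), we substitute t = -pi to get x = 6.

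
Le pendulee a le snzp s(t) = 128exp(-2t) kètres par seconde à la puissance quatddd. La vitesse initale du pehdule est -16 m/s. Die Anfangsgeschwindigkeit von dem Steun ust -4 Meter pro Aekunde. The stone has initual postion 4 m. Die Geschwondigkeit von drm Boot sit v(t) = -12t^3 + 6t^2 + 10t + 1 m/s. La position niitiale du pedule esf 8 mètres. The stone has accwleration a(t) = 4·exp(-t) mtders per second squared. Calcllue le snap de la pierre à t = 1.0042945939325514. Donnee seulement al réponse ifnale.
s(1.0042945939325514) = 1.46521174401308.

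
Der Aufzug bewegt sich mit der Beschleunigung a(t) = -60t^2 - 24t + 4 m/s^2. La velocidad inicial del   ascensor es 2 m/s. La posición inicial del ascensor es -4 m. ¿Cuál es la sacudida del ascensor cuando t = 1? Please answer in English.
We must differentiate our acceleration equation a(t) = -60·t^2 - 24·t + 4 1 time. Taking d/dt of a(t), we find j(t) = -120·t - 24. Using j(t) = -120·t - 24 and substituting t = 1, we find j = -144.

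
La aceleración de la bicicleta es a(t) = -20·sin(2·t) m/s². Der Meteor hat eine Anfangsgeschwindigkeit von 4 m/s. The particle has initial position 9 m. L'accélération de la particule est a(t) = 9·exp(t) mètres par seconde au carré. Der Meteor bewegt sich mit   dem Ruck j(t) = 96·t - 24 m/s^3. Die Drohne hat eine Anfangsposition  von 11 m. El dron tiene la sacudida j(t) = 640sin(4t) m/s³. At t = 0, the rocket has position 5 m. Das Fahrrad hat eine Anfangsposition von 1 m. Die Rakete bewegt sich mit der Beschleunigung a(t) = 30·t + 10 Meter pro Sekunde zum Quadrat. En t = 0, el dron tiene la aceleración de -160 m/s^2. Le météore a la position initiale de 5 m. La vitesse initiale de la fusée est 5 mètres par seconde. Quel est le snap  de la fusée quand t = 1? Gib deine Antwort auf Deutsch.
Um dies zu lösen, müssen wir 2 Ableitungen unserer Gleichung für die Beschleunigung a(t) = 30·t + 10 nehmen. Durch Ableiten von der Beschleunigung erhalten wir den Ruck: j(t) = 30. Mit d/dt von j(t) finden wir s(t) = 0. Wir haben den Snap s(t) = 0. Durch Einsetzen von t = 1: s(1) = 0.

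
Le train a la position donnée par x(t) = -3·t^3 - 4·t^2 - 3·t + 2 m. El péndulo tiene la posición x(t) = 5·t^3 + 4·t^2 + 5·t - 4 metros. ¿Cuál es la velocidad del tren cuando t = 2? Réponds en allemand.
Um dies zu lösen, müssen wir 1 Ableitung unserer Gleichung für die Position x(t) = -3·t^3 - 4·t^2 - 3·t + 2 nehmen. Durch Ableiten von der Position erhalten wir die Geschwindigkeit: v(t) = -9·t^2 - 8·t - 3. Mit v(t) = -9·t^2 - 8·t - 3 und Einsetzen von t = 2, finden wir v = -55.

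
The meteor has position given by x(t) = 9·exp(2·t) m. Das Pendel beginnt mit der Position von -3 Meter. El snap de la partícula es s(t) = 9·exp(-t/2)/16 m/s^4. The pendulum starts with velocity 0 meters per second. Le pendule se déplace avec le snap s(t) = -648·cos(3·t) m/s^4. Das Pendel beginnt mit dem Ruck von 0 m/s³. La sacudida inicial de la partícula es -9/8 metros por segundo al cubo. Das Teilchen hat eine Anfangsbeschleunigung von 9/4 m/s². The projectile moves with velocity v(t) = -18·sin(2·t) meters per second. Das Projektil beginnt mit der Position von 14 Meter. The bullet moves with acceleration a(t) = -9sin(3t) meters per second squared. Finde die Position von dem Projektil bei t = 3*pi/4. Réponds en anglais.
We must find the antiderivative of our velocity equation v(t) = -18·sin(2·t) 1 time. The integral of velocity is position. Using x(0) = 14, we get x(t) = 9·cos(2·t) + 5. Using x(t) = 9·cos(2·t) + 5 and substituting t = 3*pi/4, we find x = 5.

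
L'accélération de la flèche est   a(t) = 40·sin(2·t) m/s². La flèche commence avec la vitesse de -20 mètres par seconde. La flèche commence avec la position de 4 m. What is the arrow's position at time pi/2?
To solve this, we need to take 2 integrals of our acceleration equation a(t) = 40·sin(2·t). Integrating acceleration and using the initial condition v(0) = -20, we get v(t) = -20·cos(2·t). The antiderivative of velocity is position. Using x(0) = 4, we get x(t) = 4 - 10·sin(2·t). We have position x(t) = 4 - 10·sin(2·t). Substituting t = pi/2: x(pi/2) = 4.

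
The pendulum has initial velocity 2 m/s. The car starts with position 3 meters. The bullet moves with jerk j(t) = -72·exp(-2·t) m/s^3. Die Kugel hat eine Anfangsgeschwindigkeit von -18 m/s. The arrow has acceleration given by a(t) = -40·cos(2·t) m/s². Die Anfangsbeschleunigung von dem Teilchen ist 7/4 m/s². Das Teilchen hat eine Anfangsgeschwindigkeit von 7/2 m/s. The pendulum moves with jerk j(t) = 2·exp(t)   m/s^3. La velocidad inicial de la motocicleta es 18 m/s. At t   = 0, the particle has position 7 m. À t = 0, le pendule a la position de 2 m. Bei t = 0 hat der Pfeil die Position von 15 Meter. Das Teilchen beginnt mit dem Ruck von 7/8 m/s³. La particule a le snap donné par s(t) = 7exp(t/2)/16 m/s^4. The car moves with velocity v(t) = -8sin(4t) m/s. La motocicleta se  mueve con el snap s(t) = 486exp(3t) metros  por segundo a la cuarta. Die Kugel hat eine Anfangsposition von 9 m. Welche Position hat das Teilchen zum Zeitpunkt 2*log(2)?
Wir müssen das Integral unserer Gleichung für den Snap s(t) = 7·exp(t/2)/16 4-mal finden. Durch Integration von dem Snap und Verwendung der Anfangsbedingung j(0) = 7/8, erhalten wir j(t) = 7·exp(t/2)/8. Durch Integration von dem Ruck und Verwendung der Anfangsbedingung a(0) = 7/4, erhalten wir a(t) = 7·exp(t/2)/4. Mit ∫a(t)dt und Anwendung von v(0) = 7/2, finden wir v(t) = 7·exp(t/2)/2. Mit ∫v(t)dt und Anwendung von x(0) = 7, finden wir x(t) = 7·exp(t/2). Aus der Gleichung für die Position x(t) = 7·exp(t/2), setzen wir t = 2*log(2) ein und erhalten x = 14.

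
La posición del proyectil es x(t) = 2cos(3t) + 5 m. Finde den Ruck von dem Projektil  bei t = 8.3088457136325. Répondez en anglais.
We must differentiate our position equation x(t) = 2·cos(3·t) + 5 3 times. Taking d/dt of x(t), we find v(t) = -6·sin(3·t). Differentiating velocity, we get acceleration: a(t) = -18·cos(3·t). Taking d/dt of a(t), we find j(t) = 54·sin(3·t). From the given jerk equation j(t) = 54·sin(3·t), we substitute t = 8.3088457136325 to get j = -11.0562779227659.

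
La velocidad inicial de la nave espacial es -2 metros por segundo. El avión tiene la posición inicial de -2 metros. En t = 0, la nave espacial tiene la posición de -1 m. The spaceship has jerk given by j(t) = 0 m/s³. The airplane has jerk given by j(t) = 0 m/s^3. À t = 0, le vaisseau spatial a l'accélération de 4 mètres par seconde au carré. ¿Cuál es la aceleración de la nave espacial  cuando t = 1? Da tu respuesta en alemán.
Wir müssen unsere Gleichung für den Ruck j(t) = 0 1-mal integrieren. Mit ∫j(t)dt und Anwendung von a(0) = 4, finden wir a(t) = 4. Wir haben die Beschleunigung a(t) = 4. Durch Einsetzen von t = 1: a(1) = 4.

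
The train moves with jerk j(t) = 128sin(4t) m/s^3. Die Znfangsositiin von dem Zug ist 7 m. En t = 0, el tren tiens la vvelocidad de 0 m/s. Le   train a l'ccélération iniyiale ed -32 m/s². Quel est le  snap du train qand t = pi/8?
En partant du jerk j(t) = 128·sin(4·t), nous prenons 1 dérivée. En prenant d/dt de j(t), nous trouvons s(t) = 512·cos(4·t). De l'équation du snap s(t) = 512·cos(4·t), nous substituons t = pi/8 pour obtenir s = 0.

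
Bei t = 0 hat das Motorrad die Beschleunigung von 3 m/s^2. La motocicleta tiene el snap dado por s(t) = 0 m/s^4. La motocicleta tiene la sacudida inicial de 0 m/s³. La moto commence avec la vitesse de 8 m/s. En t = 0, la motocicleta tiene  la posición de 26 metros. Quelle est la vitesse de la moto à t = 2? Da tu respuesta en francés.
En partant du snap s(t) = 0, nous prenons 3 intégrales. L'intégrale du snap est le jerk. En utilisant j(0) = 0, nous obtenons j(t) = 0. L'intégrale du jerk est l'accélération. En utilisant a(0) = 3, nous obtenons a(t) = 3. L'intégrale de l'accélération, avec v(0) = 8, donne la vitesse: v(t) = 3·t + 8. De l'équation de la vitesse v(t) = 3·t + 8, nous substituons t = 2 pour obtenir v = 14.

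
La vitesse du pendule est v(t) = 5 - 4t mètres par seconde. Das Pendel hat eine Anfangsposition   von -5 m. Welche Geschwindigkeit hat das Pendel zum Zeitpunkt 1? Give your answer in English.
From the given velocity equation v(t) = 5 - 4·t, we substitute t = 1 to get v = 1.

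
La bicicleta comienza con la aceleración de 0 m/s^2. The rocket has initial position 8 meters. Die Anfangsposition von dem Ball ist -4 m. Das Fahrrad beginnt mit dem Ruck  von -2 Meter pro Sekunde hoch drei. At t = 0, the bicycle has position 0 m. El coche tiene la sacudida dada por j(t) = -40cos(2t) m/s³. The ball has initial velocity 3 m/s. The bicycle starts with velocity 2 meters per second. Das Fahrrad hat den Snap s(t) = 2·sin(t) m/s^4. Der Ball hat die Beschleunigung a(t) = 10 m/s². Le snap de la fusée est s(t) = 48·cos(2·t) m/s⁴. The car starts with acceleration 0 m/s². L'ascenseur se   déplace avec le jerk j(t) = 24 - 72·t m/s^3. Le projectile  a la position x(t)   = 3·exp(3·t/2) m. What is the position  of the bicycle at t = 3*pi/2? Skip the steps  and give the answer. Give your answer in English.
x(3*pi/2) = -2.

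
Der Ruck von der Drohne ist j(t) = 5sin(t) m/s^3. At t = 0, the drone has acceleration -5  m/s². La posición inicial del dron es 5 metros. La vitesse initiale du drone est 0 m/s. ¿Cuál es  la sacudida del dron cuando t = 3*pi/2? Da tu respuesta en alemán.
Mit j(t) = 5·sin(t) und Einsetzen von t = 3*pi/2, finden wir j = -5.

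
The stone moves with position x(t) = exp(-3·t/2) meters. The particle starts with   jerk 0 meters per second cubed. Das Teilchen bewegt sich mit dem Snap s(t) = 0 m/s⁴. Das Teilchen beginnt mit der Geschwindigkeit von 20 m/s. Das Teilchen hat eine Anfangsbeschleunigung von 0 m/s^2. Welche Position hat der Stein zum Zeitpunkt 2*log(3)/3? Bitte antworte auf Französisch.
De l'équation de la position x(t) = exp(-3·t/2), nous substituons t = 2*log(3)/3 pour obtenir x = 1/3.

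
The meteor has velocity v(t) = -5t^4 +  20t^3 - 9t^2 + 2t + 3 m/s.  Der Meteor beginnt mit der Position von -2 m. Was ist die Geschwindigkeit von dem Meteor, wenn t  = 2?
Aus der Gleichung für die Geschwindigkeit v(t) = -5·t^4 + 20·t^3 - 9·t^2 + 2·t + 3, setzen wir t = 2 ein und erhalten v = 51.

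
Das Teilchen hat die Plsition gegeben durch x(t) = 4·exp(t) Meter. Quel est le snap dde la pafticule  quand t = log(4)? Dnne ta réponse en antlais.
We must differentiate our position equation x(t) = 4·exp(t) 4 times. Taking d/dt of x(t), we find v(t) = 4·exp(t). Taking d/dt of v(t), we find a(t) = 4·exp(t). Differentiating acceleration, we get jerk: j(t) = 4·exp(t). Differentiating jerk, we get snap: s(t) = 4·exp(t). From the given snap equation s(t) = 4·exp(t), we substitute t = log(4) to get s = 16.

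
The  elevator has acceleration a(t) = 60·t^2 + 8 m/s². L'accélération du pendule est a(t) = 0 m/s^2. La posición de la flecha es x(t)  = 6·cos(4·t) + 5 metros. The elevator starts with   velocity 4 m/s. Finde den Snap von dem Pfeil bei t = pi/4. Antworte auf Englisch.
We must differentiate our position equation x(t) = 6·cos(4·t) + 5 4 times. The derivative of position gives velocity: v(t) = -24·sin(4·t). Differentiating velocity, we get acceleration: a(t) = -96·cos(4·t). The derivative of acceleration gives jerk: j(t) = 384·sin(4·t). The derivative of jerk gives snap: s(t) = 1536·cos(4·t). From the given snap equation s(t) = 1536·cos(4·t), we substitute t = pi/4 to get s = -1536.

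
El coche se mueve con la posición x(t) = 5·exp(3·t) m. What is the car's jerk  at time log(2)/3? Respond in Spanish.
Para resolver esto, necesitamos tomar 3 derivadas de nuestra ecuación de la posición x(t) = 5·exp(3·t). Tomando d/dt de x(t), encontramos v(t) = 15·exp(3·t). La derivada de la velocidad da la aceleración: a(t) = 45·exp(3·t). La derivada de la aceleración da la sacudida: j(t) = 135·exp(3·t). Usando j(t) = 135·exp(3·t) y sustituyendo t = log(2)/3, encontramos j = 270.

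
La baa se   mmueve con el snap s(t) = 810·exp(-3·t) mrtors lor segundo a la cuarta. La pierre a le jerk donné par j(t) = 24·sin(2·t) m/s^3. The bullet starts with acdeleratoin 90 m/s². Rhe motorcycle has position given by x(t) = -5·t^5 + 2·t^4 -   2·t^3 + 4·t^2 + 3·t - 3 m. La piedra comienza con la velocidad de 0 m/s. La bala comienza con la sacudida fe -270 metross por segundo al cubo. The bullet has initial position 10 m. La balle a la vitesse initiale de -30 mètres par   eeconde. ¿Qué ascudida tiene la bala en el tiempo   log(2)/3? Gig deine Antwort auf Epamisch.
Debemos encontrar la antiderivada de nuestra ecuación del snap s(t) = 810·exp(-3·t) 1 vez. La antiderivada del snap es la sacudida. Usando j(0) = -270, obtenemos j(t) = -270·exp(-3·t). Tenemos la sacudida j(t) = -270·exp(-3·t). Sustituyendo t = log(2)/3: j(log(2)/3) = -135.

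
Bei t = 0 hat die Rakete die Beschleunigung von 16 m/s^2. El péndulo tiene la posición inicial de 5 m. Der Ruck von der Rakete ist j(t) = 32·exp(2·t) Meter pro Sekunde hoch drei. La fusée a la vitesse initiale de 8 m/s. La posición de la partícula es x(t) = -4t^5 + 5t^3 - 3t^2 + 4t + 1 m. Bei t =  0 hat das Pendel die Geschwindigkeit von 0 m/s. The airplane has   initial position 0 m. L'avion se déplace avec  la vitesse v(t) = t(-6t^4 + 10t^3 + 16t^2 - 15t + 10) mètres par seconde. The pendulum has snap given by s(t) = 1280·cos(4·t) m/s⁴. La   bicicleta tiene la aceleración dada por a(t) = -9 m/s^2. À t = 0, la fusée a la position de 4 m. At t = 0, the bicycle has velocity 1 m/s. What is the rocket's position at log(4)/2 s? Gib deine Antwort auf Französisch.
Nous devons trouver la primitive de notre équation du jerk j(t) = 32·exp(2·t) 3 fois. En prenant ∫j(t)dt et en appliquant a(0) = 16, nous trouvons a(t) = 16·exp(2·t). L'intégrale de l'accélération, avec v(0) = 8, donne la vitesse: v(t) = 8·exp(2·t). En intégrant la vitesse et en utilisant la condition initiale x(0) = 4, nous obtenons x(t) = 4·exp(2·t). De l'équation de la position x(t) = 4·exp(2·t), nous substituons t = log(4)/2 pour obtenir x = 16.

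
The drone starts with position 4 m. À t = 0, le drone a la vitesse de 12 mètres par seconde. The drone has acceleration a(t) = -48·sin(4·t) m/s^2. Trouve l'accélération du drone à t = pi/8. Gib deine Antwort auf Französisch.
De l'équation de l'accélération a(t) = -48·sin(4·t), nous substituons t = pi/8 pour obtenir a = -48.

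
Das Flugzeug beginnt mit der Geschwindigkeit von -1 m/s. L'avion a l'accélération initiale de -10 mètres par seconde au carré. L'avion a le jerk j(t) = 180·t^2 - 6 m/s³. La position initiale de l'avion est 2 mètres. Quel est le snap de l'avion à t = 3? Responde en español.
Partiendo de la sacudida j(t) = 180·t^2 - 6, tomamos 1 derivada. Tomando d/dt de j(t), encontramos s(t) = 360·t. De la ecuación del snap s(t) = 360·t, sustituimos t = 3 para obtener s = 1080.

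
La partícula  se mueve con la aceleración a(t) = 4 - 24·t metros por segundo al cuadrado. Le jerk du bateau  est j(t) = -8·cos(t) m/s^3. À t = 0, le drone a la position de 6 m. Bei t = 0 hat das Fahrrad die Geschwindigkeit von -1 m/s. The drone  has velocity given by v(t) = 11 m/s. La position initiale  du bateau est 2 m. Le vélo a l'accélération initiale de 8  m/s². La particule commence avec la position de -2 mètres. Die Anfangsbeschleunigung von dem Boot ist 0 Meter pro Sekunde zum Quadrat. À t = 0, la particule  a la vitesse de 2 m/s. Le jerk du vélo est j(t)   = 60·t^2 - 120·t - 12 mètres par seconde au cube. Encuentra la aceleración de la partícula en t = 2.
De la ecuación de la aceleración a(t) = 4 - 24·t, sustituimos t = 2 para obtener a = -44.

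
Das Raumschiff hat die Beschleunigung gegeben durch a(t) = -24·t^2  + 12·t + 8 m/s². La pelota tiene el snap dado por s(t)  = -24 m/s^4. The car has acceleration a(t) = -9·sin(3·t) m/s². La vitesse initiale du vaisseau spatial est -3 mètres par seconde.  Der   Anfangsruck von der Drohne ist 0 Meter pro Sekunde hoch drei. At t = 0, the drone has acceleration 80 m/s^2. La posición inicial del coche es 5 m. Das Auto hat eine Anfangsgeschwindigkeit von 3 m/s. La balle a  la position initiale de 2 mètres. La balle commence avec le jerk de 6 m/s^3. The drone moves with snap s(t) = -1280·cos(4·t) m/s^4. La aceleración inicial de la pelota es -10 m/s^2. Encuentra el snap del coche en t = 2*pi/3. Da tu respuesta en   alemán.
Wir müssen unsere Gleichung für die Beschleunigung a(t) = -9·sin(3·t) 2-mal ableiten. Durch Ableiten von der Beschleunigung erhalten wir den Ruck: j(t) = -27·cos(3·t). Durch Ableiten von dem Ruck erhalten wir den Snap: s(t) = 81·sin(3·t). Aus der Gleichung für den Snap s(t) = 81·sin(3·t), setzen wir t = 2*pi/3 ein und erhalten s = 0.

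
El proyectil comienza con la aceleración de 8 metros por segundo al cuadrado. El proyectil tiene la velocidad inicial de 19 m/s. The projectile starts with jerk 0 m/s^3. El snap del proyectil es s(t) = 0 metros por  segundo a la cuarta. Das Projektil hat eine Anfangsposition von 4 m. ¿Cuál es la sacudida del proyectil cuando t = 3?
Para resolver esto, necesitamos tomar 1 antiderivada de nuestra ecuación del snap s(t) = 0. La integral del snap, con j(0) = 0, da la sacudida: j(t) = 0. Usando j(t) = 0 y sustituyendo t = 3, encontramos j = 0.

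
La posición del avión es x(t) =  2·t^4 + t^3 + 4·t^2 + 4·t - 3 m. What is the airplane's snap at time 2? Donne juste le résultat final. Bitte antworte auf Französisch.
Le snap à t = 2 est s = 48.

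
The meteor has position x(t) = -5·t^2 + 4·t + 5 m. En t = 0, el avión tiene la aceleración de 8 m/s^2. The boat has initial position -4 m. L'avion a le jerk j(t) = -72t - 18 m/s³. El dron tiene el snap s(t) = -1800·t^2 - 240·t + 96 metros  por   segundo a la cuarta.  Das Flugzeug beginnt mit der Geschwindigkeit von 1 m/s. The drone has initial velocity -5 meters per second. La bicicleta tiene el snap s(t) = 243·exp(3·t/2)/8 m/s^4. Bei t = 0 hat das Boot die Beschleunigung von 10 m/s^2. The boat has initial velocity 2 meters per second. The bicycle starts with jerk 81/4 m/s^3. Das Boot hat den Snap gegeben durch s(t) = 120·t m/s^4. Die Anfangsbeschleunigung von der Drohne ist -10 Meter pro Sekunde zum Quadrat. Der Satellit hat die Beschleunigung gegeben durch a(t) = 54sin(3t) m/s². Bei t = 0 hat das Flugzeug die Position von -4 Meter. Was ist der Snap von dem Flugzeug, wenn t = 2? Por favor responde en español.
Partiendo de la sacudida j(t) = -72·t - 18, tomamos 1 derivada. La derivada de la sacudida da el snap: s(t) = -72. Usando s(t) = -72 y sustituyendo t = 2, encontramos s = -72.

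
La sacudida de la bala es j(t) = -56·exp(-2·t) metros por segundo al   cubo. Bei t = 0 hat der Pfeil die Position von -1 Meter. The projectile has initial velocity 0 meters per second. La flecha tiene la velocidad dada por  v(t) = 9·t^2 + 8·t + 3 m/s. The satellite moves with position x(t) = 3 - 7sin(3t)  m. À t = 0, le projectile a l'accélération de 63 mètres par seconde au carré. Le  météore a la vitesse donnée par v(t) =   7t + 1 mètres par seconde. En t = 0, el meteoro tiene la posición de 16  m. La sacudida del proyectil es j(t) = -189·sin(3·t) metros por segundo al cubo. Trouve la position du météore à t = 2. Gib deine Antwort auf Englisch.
Starting from velocity v(t) = 7·t + 1, we take 1 antiderivative. Finding the integral of v(t) and using x(0) = 16: x(t) = 7·t^2/2 + t + 16. We have position x(t) = 7·t^2/2 + t + 16. Substituting t = 2: x(2) = 32.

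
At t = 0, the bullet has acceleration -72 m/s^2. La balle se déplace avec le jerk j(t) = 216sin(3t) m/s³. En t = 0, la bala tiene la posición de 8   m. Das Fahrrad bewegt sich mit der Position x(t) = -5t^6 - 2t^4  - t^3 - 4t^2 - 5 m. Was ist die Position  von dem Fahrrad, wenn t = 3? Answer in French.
Nous avons la position x(t) = -5·t^6 - 2·t^4 - t^3 - 4·t^2 - 5. En substituant t = 3: x(3) = -3875.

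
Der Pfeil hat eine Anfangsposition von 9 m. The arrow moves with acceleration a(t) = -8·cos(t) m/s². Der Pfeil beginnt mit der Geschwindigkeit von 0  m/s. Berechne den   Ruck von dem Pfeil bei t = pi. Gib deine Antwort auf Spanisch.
Debemos derivar nuestra ecuación de la aceleración a(t) = -8·cos(t) 1 vez. Tomando d/dt de a(t), encontramos j(t) = 8·sin(t). Tenemos la sacudida j(t) = 8·sin(t). Sustituyendo t = pi: j(pi) = 0.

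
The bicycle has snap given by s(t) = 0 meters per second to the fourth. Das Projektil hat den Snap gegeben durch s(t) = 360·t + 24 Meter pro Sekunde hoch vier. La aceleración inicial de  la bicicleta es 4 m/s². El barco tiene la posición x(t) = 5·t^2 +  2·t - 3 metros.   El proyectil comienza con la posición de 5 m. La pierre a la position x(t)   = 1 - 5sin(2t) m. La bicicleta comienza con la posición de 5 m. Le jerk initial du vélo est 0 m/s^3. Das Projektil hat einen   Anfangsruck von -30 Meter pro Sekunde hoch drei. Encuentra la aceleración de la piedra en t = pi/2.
Partiendo de la posición x(t) = 1 - 5·sin(2·t), tomamos 2 derivadas. La derivada de la posición da la velocidad: v(t) = -10·cos(2·t). La derivada de la velocidad da la aceleración: a(t) = 20·sin(2·t). Tenemos la aceleración a(t) = 20·sin(2·t). Sustituyendo t = pi/2: a(pi/2) = 0.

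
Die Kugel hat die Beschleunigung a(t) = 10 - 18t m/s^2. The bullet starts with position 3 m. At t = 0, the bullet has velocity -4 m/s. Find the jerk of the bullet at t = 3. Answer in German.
Wir müssen unsere Gleichung für die Beschleunigung a(t) = 10 - 18·t 1-mal ableiten. Die Ableitung von der Beschleunigung ergibt den Ruck: j(t) = -18. Mit j(t) = -18 und Einsetzen von t = 3, finden wir j = -18.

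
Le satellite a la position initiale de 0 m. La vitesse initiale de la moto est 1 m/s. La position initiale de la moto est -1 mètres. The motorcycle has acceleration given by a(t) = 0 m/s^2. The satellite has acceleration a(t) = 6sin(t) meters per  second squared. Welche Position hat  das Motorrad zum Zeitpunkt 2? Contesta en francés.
En partant de l'accélération a(t) = 0, nous prenons 2 primitives. L'intégrale de l'accélération, avec v(0) = 1, donne la vitesse: v(t) = 1. En intégrant la vitesse et en utilisant la condition initiale x(0) = -1, nous obtenons x(t) = t - 1. En utilisant x(t) = t - 1 et en substituant t = 2, nous trouvons x = 1.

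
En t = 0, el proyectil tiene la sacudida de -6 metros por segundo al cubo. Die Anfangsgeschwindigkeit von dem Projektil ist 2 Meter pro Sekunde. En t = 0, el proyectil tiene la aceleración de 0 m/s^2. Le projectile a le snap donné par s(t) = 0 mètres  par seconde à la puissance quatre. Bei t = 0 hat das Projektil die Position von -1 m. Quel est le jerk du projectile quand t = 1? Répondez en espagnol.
Para resolver esto, necesitamos tomar 1 integral de nuestra ecuación del snap s(t) = 0. Integrando el snap y usando la condición inicial j(0) = -6, obtenemos j(t) = -6. Usando j(t) = -6 y sustituyendo t = 1, encontramos j = -6.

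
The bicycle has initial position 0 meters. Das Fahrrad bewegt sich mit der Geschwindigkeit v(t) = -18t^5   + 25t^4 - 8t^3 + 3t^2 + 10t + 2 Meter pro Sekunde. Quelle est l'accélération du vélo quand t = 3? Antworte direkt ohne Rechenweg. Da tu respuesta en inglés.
The acceleration at t = 3 is a = -4778.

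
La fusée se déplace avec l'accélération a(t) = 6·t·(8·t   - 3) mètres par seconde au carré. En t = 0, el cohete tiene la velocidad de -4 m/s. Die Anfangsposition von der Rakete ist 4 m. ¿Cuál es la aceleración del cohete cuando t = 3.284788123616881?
Tenemos la aceleración a(t) = 6·t·(8·t - 3). Sustituyendo t = 3.284788123616881: a(3.284788123616881) = 458.785798593513.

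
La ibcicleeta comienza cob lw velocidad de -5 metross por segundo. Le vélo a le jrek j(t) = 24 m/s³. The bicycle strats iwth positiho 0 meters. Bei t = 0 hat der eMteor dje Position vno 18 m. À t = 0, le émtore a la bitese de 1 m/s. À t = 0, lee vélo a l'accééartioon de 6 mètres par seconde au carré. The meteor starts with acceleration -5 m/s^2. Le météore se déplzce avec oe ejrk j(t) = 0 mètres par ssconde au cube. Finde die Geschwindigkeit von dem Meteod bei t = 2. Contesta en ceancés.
Nous devons intégrer notre équation du jerk j(t) = 0 2 fois. La primitive du jerk, avec a(0) = -5, donne l'accélération: a(t) = -5. En intégrant l'accélération et en utilisant la condition initiale v(0) = 1, nous obtenons v(t) = 1 - 5·t. De l'équation de la vitesse v(t) = 1 - 5·t, nous substituons t = 2 pour obtenir v = -9.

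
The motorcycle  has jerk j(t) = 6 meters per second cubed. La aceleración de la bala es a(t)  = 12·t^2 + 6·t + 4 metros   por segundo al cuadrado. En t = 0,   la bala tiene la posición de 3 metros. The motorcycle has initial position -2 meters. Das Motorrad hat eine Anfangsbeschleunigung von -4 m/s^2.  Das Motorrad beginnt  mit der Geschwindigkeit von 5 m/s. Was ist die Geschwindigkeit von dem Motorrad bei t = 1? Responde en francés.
Nous devons intégrer notre équation du jerk j(t) = 6 2 fois. L'intégrale du jerk, avec a(0) = -4, donne l'accélération: a(t) = 6·t - 4. L'intégrale de l'accélération est la vitesse. En utilisant v(0) = 5, nous obtenons v(t) = 3·t^2 - 4·t + 5. En utilisant v(t) = 3·t^2 - 4·t + 5 et en substituant t = 1, nous trouvons v = 4.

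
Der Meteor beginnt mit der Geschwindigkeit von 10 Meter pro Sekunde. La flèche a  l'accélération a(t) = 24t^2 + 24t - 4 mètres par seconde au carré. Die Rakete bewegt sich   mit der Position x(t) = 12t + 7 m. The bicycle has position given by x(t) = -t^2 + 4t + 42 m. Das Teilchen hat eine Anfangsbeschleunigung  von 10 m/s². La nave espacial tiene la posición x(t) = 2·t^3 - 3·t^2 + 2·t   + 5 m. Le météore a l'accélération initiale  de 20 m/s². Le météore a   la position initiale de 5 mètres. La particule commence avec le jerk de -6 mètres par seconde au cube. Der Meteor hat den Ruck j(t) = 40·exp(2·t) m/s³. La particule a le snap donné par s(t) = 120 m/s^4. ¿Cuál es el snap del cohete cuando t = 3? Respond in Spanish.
Debemos derivar nuestra ecuación de la posición x(t) = 12·t + 7 4 veces. Derivando la posición, obtenemos la velocidad: v(t) = 12. Tomando d/dt de v(t), encontramos a(t) = 0. Derivando la aceleración, obtenemos la sacudida: j(t) = 0. Tomando d/dt de j(t), encontramos s(t) = 0. De la ecuación del snap s(t) = 0, sustituimos t = 3 para obtener s = 0.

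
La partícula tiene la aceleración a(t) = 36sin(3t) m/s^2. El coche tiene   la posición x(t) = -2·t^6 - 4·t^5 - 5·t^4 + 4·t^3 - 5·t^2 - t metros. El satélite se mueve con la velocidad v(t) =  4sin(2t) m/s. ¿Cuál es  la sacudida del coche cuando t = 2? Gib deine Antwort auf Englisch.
Starting from position x(t) = -2·t^6 - 4·t^5 - 5·t^4 + 4·t^3 - 5·t^2 - t, we take 3 derivatives. Taking d/dt of x(t), we find v(t) = -12·t^5 - 20·t^4 - 20·t^3 + 12·t^2 - 10·t - 1. Differentiating velocity, we get acceleration: a(t) = -60·t^4 - 80·t^3 - 60·t^2 + 24·t - 10. The derivative of acceleration gives jerk: j(t) = -240·t^3 - 240·t^2 - 120·t + 24. We have jerk j(t) = -240·t^3 - 240·t^2 - 120·t + 24. Substituting t = 2: j(2) = -3096.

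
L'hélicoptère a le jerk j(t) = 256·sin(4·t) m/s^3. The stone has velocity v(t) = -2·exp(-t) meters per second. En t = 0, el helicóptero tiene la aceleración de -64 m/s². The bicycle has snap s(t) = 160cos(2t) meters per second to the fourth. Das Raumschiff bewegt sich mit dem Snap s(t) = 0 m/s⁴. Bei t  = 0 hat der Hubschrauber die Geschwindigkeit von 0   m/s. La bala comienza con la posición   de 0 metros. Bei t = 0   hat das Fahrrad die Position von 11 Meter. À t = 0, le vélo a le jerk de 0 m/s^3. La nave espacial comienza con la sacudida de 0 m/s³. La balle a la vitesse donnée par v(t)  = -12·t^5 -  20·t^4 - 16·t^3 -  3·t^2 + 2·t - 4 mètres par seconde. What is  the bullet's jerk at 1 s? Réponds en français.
Nous devons dériver notre équation de la vitesse v(t) = -12·t^5 - 20·t^4 - 16·t^3 - 3·t^2 + 2·t - 4 2 fois. En prenant d/dt de v(t), nous trouvons a(t) = -60·t^4 - 80·t^3 - 48·t^2 - 6·t + 2. En prenant d/dt de a(t), nous trouvons j(t) = -240·t^3 - 240·t^2 - 96·t - 6. De l'équation du jerk j(t) = -240·t^3 - 240·t^2 - 96·t - 6, nous substituons t = 1 pour obtenir j = -582.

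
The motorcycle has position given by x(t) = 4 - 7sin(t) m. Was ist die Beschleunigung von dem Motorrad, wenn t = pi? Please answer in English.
To solve this, we need to take 2 derivatives of our position equation x(t) = 4 - 7·sin(t). The derivative of position gives velocity: v(t) = -7·cos(t). Taking d/dt of v(t), we find a(t) = 7·sin(t). Using a(t) = 7·sin(t) and substituting t = pi, we find a = 0.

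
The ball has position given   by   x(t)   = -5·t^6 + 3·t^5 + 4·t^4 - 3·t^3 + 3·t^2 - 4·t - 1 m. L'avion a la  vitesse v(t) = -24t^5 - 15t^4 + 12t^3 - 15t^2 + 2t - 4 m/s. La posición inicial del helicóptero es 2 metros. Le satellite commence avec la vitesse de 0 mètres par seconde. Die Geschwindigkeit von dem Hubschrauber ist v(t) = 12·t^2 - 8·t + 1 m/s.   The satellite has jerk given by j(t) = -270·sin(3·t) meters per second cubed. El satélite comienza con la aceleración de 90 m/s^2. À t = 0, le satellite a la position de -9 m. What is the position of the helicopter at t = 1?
Starting from velocity v(t) = 12·t^2 - 8·t + 1, we take 1 integral. Integrating velocity and using the initial condition x(0) = 2, we get x(t) = 4·t^3 - 4·t^2 + t + 2. Using x(t) = 4·t^3 - 4·t^2 + t + 2 and substituting t = 1, we find x = 3.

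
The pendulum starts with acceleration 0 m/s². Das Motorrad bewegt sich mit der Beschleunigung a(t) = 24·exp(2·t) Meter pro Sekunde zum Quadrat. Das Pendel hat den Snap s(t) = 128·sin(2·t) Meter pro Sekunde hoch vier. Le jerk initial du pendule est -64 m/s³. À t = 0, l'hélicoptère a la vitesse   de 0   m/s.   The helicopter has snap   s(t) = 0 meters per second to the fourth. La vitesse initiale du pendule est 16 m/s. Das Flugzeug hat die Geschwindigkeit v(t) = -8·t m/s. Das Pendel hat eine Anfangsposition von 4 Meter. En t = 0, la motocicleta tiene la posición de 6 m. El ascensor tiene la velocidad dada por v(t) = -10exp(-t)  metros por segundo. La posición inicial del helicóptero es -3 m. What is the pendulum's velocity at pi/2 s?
To solve this, we need to take 3 antiderivatives of our snap equation s(t) = 128·sin(2·t). Taking ∫s(t)dt and applying j(0) = -64, we find j(t) = -64·cos(2·t). Taking ∫j(t)dt and applying a(0) = 0, we find a(t) = -32·sin(2·t). Finding the antiderivative of a(t) and using v(0) = 16: v(t) = 16·cos(2·t). We have velocity v(t) = 16·cos(2·t). Substituting t = pi/2: v(pi/2) = -16.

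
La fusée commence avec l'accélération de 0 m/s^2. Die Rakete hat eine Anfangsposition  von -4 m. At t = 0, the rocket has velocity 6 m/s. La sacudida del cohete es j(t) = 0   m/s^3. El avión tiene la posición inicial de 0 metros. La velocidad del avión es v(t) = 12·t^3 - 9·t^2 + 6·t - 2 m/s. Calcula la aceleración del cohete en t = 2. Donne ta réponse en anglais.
Starting from jerk j(t) = 0, we take 1 integral. Taking ∫j(t)dt and applying a(0) = 0, we find a(t) = 0. We have acceleration a(t) = 0. Substituting t = 2: a(2) = 0.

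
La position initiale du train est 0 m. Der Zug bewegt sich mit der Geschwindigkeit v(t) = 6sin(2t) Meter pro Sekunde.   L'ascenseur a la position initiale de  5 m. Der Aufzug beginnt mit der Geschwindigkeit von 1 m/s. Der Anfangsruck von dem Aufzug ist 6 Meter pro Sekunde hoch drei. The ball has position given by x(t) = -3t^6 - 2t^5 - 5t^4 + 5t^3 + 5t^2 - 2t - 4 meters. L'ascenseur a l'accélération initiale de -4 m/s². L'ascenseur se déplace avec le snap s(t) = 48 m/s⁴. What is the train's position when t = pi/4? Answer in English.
To find the answer, we compute 1 antiderivative of v(t) = 6·sin(2·t). Finding the integral of v(t) and using x(0) = 0: x(t) = 3 - 3·cos(2·t). Using x(t) = 3 - 3·cos(2·t) and substituting t = pi/4, we find x = 3.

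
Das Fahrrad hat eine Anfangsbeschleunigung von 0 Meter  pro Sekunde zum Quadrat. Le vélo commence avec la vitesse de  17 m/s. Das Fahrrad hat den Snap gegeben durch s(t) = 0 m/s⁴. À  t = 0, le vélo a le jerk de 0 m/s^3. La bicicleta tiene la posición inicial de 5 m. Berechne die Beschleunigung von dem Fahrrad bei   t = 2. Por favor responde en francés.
En partant du snap s(t) = 0, nous prenons 2 intégrales. La primitive du snap, avec j(0) = 0, donne le jerk: j(t) = 0. La primitive du jerk, avec a(0) = 0, donne l'accélération: a(t) = 0. De l'équation de l'accélération a(t) = 0, nous substituons t = 2 pour obtenir a = 0.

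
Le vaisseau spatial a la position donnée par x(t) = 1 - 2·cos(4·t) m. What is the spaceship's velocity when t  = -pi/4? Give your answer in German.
Wir müssen unsere Gleichung für die Position x(t) = 1 - 2·cos(4·t) 1-mal ableiten. Die Ableitung von der Position ergibt die Geschwindigkeit: v(t) = 8·sin(4·t). Mit v(t) = 8·sin(4·t) und Einsetzen von t = -pi/4, finden wir v = 0.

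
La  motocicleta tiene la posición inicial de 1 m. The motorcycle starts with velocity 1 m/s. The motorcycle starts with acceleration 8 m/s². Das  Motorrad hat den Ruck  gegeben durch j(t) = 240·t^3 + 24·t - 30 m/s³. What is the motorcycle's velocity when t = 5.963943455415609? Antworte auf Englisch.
To find the answer, we compute 2 antiderivatives of j(t) = 240·t^3 + 24·t - 30. The antiderivative of jerk is acceleration. Using a(0) = 8, we get a(t) = 60·t^4 + 12·t^2 - 30·t + 8. Finding the antiderivative of a(t) and using v(0) = 1: v(t) = 12·t^5 + 4·t^3 - 15·t^2 + 8·t + 1. From the given velocity equation v(t) = 12·t^5 + 4·t^3 - 15·t^2 + 8·t + 1, we substitute t = 5.963943455415609 to get v = 90905.4383394951.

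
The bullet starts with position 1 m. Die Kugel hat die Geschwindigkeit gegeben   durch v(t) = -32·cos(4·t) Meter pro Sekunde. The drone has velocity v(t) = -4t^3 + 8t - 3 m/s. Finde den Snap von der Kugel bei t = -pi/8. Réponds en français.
En partant de la vitesse v(t) = -32·cos(4·t), nous prenons 3 dérivées. En dérivant la vitesse, nous obtenons l'accélération: a(t) = 128·sin(4·t). La dérivée de l'accélération donne le jerk: j(t) = 512·cos(4·t). En dérivant le jerk, nous obtenons le snap: s(t) = -2048·sin(4·t). De l'équation du snap s(t) = -2048·sin(4·t), nous substituons t = -pi/8 pour obtenir s = 2048.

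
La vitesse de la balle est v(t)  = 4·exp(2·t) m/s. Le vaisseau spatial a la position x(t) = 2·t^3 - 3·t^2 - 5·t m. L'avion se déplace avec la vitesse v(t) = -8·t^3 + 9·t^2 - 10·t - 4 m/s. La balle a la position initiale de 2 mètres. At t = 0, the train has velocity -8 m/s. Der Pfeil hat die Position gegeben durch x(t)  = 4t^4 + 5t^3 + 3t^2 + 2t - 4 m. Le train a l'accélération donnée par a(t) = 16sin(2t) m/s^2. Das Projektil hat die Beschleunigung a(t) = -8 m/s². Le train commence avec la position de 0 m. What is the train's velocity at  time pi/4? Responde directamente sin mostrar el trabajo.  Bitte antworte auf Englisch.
v(pi/4) = 0.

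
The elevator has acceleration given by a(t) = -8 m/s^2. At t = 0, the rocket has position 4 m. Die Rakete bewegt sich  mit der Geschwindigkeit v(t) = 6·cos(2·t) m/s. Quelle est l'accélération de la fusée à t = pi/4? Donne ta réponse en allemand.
Ausgehend von der Geschwindigkeit v(t) = 6·cos(2·t), nehmen wir 1 Ableitung. Durch Ableiten von der Geschwindigkeit erhalten wir die Beschleunigung: a(t) = -12·sin(2·t). Mit a(t) = -12·sin(2·t) und Einsetzen von t = pi/4, finden wir a = -12.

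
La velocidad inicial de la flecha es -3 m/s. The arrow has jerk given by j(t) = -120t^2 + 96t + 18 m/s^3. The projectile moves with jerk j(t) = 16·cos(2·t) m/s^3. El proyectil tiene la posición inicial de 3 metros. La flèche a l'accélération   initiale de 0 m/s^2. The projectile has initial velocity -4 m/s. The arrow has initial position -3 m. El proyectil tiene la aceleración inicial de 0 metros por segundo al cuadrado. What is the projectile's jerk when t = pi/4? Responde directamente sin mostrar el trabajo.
At t = pi/4, j = 0.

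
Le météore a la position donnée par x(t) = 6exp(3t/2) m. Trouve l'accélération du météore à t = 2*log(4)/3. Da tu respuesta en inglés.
Starting from position x(t) = 6·exp(3·t/2), we take 2 derivatives. The derivative of position gives velocity: v(t) = 9·exp(3·t/2). Taking d/dt of v(t), we find a(t) = 27·exp(3·t/2)/2. From the given acceleration equation a(t) = 27·exp(3·t/2)/2, we substitute t = 2*log(4)/3 to get a = 54.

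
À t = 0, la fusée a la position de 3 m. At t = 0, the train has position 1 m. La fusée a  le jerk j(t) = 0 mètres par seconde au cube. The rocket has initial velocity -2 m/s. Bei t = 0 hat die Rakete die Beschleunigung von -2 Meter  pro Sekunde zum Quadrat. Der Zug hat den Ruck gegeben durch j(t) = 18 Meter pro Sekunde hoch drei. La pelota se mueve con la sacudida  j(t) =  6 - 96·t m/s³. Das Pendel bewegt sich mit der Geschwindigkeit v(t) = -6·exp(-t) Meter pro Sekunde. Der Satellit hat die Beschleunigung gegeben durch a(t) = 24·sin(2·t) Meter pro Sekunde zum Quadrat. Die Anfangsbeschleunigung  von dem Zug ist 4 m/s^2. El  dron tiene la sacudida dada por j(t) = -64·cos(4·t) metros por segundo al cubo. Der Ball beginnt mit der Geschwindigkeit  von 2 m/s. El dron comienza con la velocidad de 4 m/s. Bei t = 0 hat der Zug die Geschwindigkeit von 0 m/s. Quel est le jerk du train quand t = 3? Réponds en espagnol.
Usando j(t) = 18 y sustituyendo t = 3, encontramos j = 18.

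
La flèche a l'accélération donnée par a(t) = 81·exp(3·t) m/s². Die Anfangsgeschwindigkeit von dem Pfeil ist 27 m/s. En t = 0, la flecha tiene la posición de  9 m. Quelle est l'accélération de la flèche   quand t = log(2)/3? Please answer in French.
Nous avons l'accélération a(t) = 81·exp(3·t). En substituant t = log(2)/3: a(log(2)/3) = 162.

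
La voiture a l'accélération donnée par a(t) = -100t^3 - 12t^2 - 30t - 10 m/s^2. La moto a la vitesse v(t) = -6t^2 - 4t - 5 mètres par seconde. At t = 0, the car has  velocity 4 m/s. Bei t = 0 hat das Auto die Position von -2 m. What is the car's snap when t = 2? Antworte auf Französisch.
Pour résoudre ceci, nous devons prendre 2 dérivées de notre équation de l'accélération a(t) = -100·t^3 - 12·t^2 - 30·t - 10. La dérivée de l'accélération donne le jerk: j(t) = -300·t^2 - 24·t - 30. La dérivée du jerk donne le snap: s(t) = -600·t - 24. De l'équation du snap s(t) = -600·t - 24, nous substituons t = 2 pour obtenir s = -1224.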